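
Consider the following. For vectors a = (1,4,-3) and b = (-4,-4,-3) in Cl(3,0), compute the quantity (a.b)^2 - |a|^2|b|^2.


a . b = 1*(-4) + 4*(-4) + (-3)*(-3)
= -4 + (-16) + 9 = -11
|a|^2 = 1^2 + 4^2 + (-3)^2 = 26
|b|^2 = (-4)^2 + (-4)^2 + (-3)^2 = 41
(a.b)^2 = (-11)^2 = 121
|a|^2 * |b|^2 = 26 * 41 = 1066
Result = 121 - 1066 = -945


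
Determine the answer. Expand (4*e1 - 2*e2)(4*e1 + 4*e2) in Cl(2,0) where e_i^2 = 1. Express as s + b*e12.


Expand: (4*e1 - 2*e2)(4*e1 + 4*e2)
= 4*4*e1e1 + 4*4*e1e2 + (-2)*4*e2e1 + (-2)*4*e2e2
Using e1^2 = e2^2 = 1, e2e1 = -e1e2:
Scalar part s = 4*4 + (-2)*4 = 16 + (-8) = 8
Bivector part b = 4*4 - (-2)*4 = 16 - (-8) = 24
uv = 8 + 24*e12


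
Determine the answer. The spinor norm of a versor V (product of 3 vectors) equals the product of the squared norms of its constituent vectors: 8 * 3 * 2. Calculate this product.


Spinor norm N(V) = |v1|^2 * |v2|^2 * ... * |v3|^2
= 8 * 3 * 2
Running product: 8, 24, 48
N(V) = 48


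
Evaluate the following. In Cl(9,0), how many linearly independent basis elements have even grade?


Even subalgebra dimension = 2^(n-1)
n = 9 + 0 = 9
2^(9 - 1) = 2^8 = 256
Verification: sum of C(9,k) for even k = 1 + 36 + 126 + 84 + 9 = 256
Result = 256


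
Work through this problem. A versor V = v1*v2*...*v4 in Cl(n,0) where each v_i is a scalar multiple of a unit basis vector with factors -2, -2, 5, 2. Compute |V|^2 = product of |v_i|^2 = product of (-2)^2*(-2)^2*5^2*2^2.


Each vector v_i has |v_i|^2 = s_i^2
Squared scales: (-2)^2 = 4, (-2)^2 = 4, 5^2 = 25, 2^2 = 4
|V|^2 = 4 * 4 * 25 * 4
= 1600


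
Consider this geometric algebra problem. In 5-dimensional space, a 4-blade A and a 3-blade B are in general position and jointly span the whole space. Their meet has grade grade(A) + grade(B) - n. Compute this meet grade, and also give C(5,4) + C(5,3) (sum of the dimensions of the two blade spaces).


Meet grade = grade(A) + grade(B) - n
= 4 + 3 - 5 = 2
C(5,4) = 5
C(5,3) = 10
dim_A + dim_B = 5 + 10 = 15


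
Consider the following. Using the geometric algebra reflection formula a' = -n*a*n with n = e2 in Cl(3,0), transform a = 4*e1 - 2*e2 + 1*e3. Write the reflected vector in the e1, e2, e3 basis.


Reflection formula: a' = -n*a*n, with n = e2 (unit vector, n^2 = 1).
For reflection through hyperplane perp to e2:
The component along e2 flips sign, others stay.
a = (4, -2, 1)
a' = (4, 2, 1)
a' = 4*e1 + 2*e2 + 1*e3


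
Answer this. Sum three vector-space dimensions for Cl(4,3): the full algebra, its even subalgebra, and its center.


n = 4 + 3 = 7
Total dim = 2^7 = 128
Even subalgebra dim = 2^6 = 64
n is odd, so center dim = 2
Sum = 128 + 64 + 2 = 194


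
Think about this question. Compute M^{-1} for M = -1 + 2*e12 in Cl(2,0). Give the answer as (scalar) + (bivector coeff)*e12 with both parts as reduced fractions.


M = -1 + 2*e12, where e12^2 = -1.
Since M commutes with its reverse ~M = a - b*e12, M * ~M = a^2 - b^2*e12^2 = a^2 + b^2.
So M^{-1} = ~M / (a^2 + b^2) = (a - b*e12)/(a^2 + b^2).
a^2 + b^2 = 1 + 4 = 5
Scalar part = -1/5 = -1/5
Bivector coeff = -2/5 = -2/5
M^{-1} = -1/5 - 2/5*e12


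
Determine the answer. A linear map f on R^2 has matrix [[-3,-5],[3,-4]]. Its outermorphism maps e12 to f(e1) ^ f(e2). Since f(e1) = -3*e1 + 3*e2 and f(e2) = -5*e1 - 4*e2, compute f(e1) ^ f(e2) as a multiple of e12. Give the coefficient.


The outermorphism of a linear map f sends e1^e2 to f(e1)^f(e2).
f(e1) = -3*e1 + 3*e2
f(e2) = -5*e1 - 4*e2
f(e1) ^ f(e2) = (-3*e1 + 3*e2) ^ (-5*e1 - 4*e2)
= (-3)*(-4)*e12 + 3*(-5)*e21
= (12 - (-15))*e12
= 27*e12
Coefficient = 27


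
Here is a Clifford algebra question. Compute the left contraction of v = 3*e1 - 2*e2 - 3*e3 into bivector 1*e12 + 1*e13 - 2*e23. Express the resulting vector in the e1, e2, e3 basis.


Left contraction v _| B = <vB>_1 (grade-1 part of the geometric product vB).
Using e1_|e12 = e2, e2_|e12 = -e1, e1_|e13 = e3, e3_|e13 = -e1, e2_|e23 = e3, e3_|e23 = -e2:
e1 coeff: -v2*b12 - v3*b13 = -(-2)*(1) - (-3)*(1) = 5
e2 coeff: v1*b12 - v3*b23 = (3)*(1) - (-3)*(-2) = -3
e3 coeff: v1*b13 + v2*b23 = (3)*(1) + (-2)*(-2) = 7
v _| B = 5*e1 - 3*e2 + 7*e3


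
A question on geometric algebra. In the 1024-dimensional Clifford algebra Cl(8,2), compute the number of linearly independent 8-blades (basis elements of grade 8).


Number of grade-k basis blades in Cl(p,q) with n = p + q is C(n, k).
n = 8 + 2 = 10
C(10, 8) = 10! / (8! * 2!)
= 3628800 / (40320 * 2)
= 45


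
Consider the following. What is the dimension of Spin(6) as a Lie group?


Spin(n) double-covers SO(n); both have Lie algebra so(n) of dimension n(n-1)/2.
n = 6
n(n-1) = 6 * 5 = 30
dim Spin(6) = 30/2 = 15


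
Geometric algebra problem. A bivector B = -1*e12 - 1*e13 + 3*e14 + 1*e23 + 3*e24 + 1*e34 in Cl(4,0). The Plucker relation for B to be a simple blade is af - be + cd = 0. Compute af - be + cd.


Plucker relation: af - be + cd
a*f = (-1)*1 = -1
b*e = (-1)*3 = -3
c*d = 3*1 = 3
af - be + cd = -1 - (-3) + 3
= 5


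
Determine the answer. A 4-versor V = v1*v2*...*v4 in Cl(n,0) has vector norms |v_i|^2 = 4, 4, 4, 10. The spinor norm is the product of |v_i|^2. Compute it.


Spinor norm N(V) = |v1|^2 * |v2|^2 * ... * |v4|^2
= 4 * 4 * 4 * 10
Running product: 4, 16, 64, 640
N(V) = 640


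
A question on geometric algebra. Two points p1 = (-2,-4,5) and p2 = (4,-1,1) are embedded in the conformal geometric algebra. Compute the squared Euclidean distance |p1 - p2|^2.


p1 - p2 = (-6, -3, 4)
|p1 - p2|^2 = (-6)^2 + (-3)^2 + 4^2
= 36 + 9 + 16
= 61


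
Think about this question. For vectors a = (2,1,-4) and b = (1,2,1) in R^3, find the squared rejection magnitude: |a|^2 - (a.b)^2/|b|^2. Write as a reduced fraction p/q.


|a|^2 = 2^2 + 1^2 + (-4)^2 = 21
|b|^2 = 1^2 + 2^2 + 1^2 = 6
a . b = 2*1 + 1*2 + (-4)*1 = 0
(a.b)^2 = 0^2 = 0
|rej|^2 = 21 - 0/6
= (126 - 0)/6
= 126/6
In lowest terms: 21/1


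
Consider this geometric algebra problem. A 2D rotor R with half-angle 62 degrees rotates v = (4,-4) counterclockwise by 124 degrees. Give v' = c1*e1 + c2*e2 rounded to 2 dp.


Rotor R = cos(62deg) - sin(62deg)*e12
Rotation angle theta = 2 * 62 = 124 degrees
v' = R*v*~R rotates v by theta.
cos(124deg) = -0.5592, sin(124deg) = 0.8290
v'_1 = 4*cos(124deg) - (-4)*sin(124deg)
= 4*(-0.5592) - (-4)*0.8290
= 1.08
v'_2 = 4*sin(124deg) + (-4)*cos(124deg)
= 4*0.8290 + (-4)*(-0.5592)
= 5.55
v' = 1.08*e1 + 5.55*e2


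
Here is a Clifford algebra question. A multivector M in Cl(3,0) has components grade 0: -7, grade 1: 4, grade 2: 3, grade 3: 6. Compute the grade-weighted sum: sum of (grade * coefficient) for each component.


Grade-weighted sum = sum of grade_k * coefficient_k
0*(-7) = 0
1*4 = 4
2*3 = 6
3*6 = 18
Total = 0 + 4 + 6 + 18 = 28


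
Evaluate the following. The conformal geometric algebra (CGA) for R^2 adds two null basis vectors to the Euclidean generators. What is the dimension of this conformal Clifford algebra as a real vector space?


The conformal model of R^2 uses Cl(3,1): the 2 Euclidean generators plus two extra orthogonal generators e+ (e+^2 = +1) and e- (e-^2 = -1), from which the null vectors e0, einf are built.
Number of generators m = 2 + 2 = 4.
dim Cl(p,q) = 2^m = 2^4 = 16


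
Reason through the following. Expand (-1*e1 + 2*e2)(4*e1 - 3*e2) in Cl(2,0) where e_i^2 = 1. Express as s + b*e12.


Expand: (-1*e1 + 2*e2)(4*e1 - 3*e2)
= (-1)*4*e1e1 + (-1)*(-3)*e1e2 + 2*4*e2e1 + 2*(-3)*e2e2
Using e1^2 = e2^2 = 1, e2e1 = -e1e2:
Scalar part s = (-1)*4 + 2*(-3) = -4 + (-6) = -10
Bivector part b = (-1)*(-3) - 2*4 = 3 - 8 = -5
uv = -10 - 5*e12


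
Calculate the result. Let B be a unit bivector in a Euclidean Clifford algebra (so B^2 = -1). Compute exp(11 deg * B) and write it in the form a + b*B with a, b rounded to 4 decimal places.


For a unit bivector B with B^2 = -1, the exponential series gives
e^(theta*B) = cos(theta) + sin(theta)*B (the GA analogue of Euler's formula).
theta = 11 degrees = 0.191986 rad
cos(11 deg) = 0.9816
sin(11 deg) = 0.1908
exp(theta*B) = 0.9816 + 0.1908*B


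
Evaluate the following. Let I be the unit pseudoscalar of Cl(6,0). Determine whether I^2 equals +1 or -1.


The pseudoscalar I = e1...e_n (product of all n generators) of Cl(p,q) satisfies I^2 = (-1)^(q + n(n-1)/2).
p = 6, q = 0, n = p + q = 6
n(n-1)/2 = 6 * 5 / 2 = 15
Exponent = q + n(n-1)/2 = 0 + 15 = 15
I^2 = (-1)^15 = -1


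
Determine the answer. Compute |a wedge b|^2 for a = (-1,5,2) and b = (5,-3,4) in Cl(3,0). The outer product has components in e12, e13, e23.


a wedge b = (a1*b2 - a2*b1)*e12 + (a1*b3 - a3*b1)*e13 + (a2*b3 - a3*b2)*e23
e12 coeff: (-1)*(-3) - 5*5 = 3 - 25 = -22
e13 coeff: (-1)*4 - 2*5 = -4 - 10 = -14
e23 coeff: 5*4 - 2*(-3) = 20 - (-6) = 26
|a wedge b|^2 = (-22)^2 + (-14)^2 + 26^2
= 484 + 196 + 676
= 1356


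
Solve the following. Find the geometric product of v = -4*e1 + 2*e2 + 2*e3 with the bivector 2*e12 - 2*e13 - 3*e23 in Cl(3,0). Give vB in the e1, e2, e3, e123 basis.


vB has grade-1 (vector) and grade-3 (trivector) parts: vB = (v _| B) + (v ^ B).
Vector part <vB>_1:
  e1: -v2*b12 - v3*b13 = -(2)*(2) - (2)*(-2) = 0
  e2: v1*b12 - v3*b23 = (-4)*(2) - (2)*(-3) = -2
  e3: v1*b13 + v2*b23 = (-4)*(-2) + (2)*(-3) = 2
Trivector part <vB>_3:
  e123: v1*b23 - v2*b13 + v3*b12 = (-4)*(-3) - (2)*(-2) + (2)*(2) = 20
vB = 0*e1 - 2*e2 + 2*e3 + 20*e123


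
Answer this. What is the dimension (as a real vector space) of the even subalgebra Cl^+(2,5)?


Even subalgebra dimension = 2^(n-1)
n = 2 + 5 = 7
2^(7 - 1) = 2^6 = 64
Verification: sum of C(7,k) for even k = 1 + 21 + 35 + 7 = 64
Result = 64


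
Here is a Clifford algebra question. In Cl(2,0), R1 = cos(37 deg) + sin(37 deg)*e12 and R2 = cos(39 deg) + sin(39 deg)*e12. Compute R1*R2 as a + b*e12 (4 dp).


Same-plane rotors commute and their half-angles add:
R1*R2 = cos(a1 + a2) + sin(a1 + a2)*e12.
a1 + a2 = 37 + 39 = 76 deg
cos(76 deg) = 0.2419
sin(76 deg) = 0.9703
R1*R2 = 0.2419 + 0.9703*e12


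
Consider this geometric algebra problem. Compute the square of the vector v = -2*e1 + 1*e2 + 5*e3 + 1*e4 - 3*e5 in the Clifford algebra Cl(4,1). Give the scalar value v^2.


v^2 = sum of c_i^2 * e_i^2
Positive signature terms (e_i^2 = +1): (-2)^2 + 1^2 + 5^2 + 1^2 = 31
Negative signature terms (e_j^2 = -1): (-3)^2 = 9
v^2 = 31 - 9 = 22


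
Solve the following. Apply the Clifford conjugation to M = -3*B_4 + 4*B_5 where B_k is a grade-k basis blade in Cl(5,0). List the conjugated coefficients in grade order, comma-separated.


Clifford conjugate sign for grade k: (-1)^(k(k+1)/2)
Grade 4: (-1)^(4*5/2) = (-1)^10 = 1, coeff -3 -> -3
Grade 5: (-1)^(5*6/2) = (-1)^15 = -1, coeff 4 -> -4
Conjugated coefficients: -3, -4


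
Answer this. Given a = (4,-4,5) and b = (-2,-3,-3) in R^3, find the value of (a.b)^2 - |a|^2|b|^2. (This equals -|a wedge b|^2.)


a . b = 4*(-2) + (-4)*(-3) + 5*(-3)
= -8 + 12 + (-15) = -11
|a|^2 = 4^2 + (-4)^2 + 5^2 = 57
|b|^2 = (-2)^2 + (-3)^2 + (-3)^2 = 22
(a.b)^2 = (-11)^2 = 121
|a|^2 * |b|^2 = 57 * 22 = 1254
Result = 121 - 1254 = -1133


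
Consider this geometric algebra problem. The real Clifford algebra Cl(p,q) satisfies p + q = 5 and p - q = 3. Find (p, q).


We need p + q = 5 and p - q = 3.
Adding: 2p = 5 + 3 = 8, so p = 4.
Then q = 5 - 4 = 1.
(p, q) = (4, 1)


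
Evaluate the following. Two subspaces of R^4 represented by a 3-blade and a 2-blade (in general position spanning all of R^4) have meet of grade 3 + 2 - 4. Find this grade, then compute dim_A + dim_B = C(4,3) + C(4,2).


Meet grade = grade(A) + grade(B) - n
= 3 + 2 - 4 = 1
C(4,3) = 4
C(4,2) = 6
dim_A + dim_B = 4 + 6 = 10


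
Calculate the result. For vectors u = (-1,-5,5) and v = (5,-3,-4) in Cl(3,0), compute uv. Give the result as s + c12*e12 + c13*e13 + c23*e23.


In Cl(3,0): e_i^2 = 1, e_ie_j = -e_je_i for i != j.
Scalar part = u . v = (-1)*5 + (-5)*(-3) + 5*(-4)
= -5 + 15 + (-20) = -10
e12 coeff = (-1)*(-3) - (-5)*5 = 3 - (-25) = 28
e13 coeff = (-1)*(-4) - 5*5 = 4 - 25 = -21
e23 coeff = (-5)*(-4) - 5*(-3) = 20 - (-15) = 35
uv = -10 + 28*e12 - 21*e13 + 35*e23


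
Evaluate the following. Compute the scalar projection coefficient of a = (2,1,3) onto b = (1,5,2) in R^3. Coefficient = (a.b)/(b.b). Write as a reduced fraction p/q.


Projection coefficient = (a . b) / (b . b)
a . b = 2*1 + 1*5 + 3*2
= 2 + 5 + 6 = 13
b . b = 1^2 + 5^2 + 2^2
= 1 + 25 + 4 = 30
Coefficient = 13/30
In lowest terms: 13/30


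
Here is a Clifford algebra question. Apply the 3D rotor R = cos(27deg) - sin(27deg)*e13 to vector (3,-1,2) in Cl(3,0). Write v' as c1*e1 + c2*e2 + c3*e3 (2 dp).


Rotor R = cos(27deg) - sin(27deg)*e13
Rotation angle theta = 2 * 27 = 54 degrees in the e13 plane (e1 -> e3).
The component perpendicular to the plane (e2) is invariant: v'_2 = v2 = -1.00
cos(54deg) = 0.5878, sin(54deg) = 0.8090
v'_1 = v1*cos(theta) - v3*sin(theta) = 3*0.5878 - 2*0.8090 = 0.15
v'_3 = v1*sin(theta) + v3*cos(theta) = 3*0.8090 + 2*0.5878 = 3.60
v' = 0.15*e1 - 1.00*e2 + 3.60*e3


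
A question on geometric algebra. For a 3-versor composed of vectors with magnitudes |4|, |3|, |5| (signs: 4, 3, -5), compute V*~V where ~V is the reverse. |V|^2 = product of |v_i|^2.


Each vector v_i has |v_i|^2 = s_i^2
Squared scales: 4^2 = 16, 3^2 = 9, (-5)^2 = 25
|V|^2 = 16 * 9 * 25
= 3600


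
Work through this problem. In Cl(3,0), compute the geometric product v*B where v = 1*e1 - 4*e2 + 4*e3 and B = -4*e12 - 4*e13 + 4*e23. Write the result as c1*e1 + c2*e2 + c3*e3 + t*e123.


vB has grade-1 (vector) and grade-3 (trivector) parts: vB = (v _| B) + (v ^ B).
Vector part <vB>_1:
  e1: -v2*b12 - v3*b13 = -(-4)*(-4) - (4)*(-4) = 0
  e2: v1*b12 - v3*b23 = (1)*(-4) - (4)*(4) = -20
  e3: v1*b13 + v2*b23 = (1)*(-4) + (-4)*(4) = -20
Trivector part <vB>_3:
  e123: v1*b23 - v2*b13 + v3*b12 = (1)*(4) - (-4)*(-4) + (4)*(-4) = -28
vB = 0*e1 - 20*e2 - 20*e3 - 28*e123


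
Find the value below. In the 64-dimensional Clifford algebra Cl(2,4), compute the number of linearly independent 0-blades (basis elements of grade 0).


Number of grade-k basis blades in Cl(p,q) with n = p + q is C(n, k).
n = 2 + 4 = 6
C(6, 0) = 6! / (0! * 6!)
= 720 / (1 * 720)
= 1


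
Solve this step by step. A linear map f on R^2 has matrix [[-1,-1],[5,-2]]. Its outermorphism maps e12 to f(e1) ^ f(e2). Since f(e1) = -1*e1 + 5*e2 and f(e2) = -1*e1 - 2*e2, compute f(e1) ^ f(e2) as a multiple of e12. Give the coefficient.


The outermorphism of a linear map f sends e1^e2 to f(e1)^f(e2).
f(e1) = -1*e1 + 5*e2
f(e2) = -1*e1 - 2*e2
f(e1) ^ f(e2) = (-1*e1 + 5*e2) ^ (-1*e1 - 2*e2)
= (-1)*(-2)*e12 + 5*(-1)*e21
= (2 - (-5))*e12
= 7*e12
Coefficient = 7


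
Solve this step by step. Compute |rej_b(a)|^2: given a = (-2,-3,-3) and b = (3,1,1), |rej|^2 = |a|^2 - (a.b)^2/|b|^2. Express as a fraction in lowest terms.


|a|^2 = (-2)^2 + (-3)^2 + (-3)^2 = 22
|b|^2 = 3^2 + 1^2 + 1^2 = 11
a . b = (-2)*3 + (-3)*1 + (-3)*1 = -12
(a.b)^2 = (-12)^2 = 144
|rej|^2 = 22 - 144/11
= (242 - 144)/11
= 98/11
In lowest terms: 98/11


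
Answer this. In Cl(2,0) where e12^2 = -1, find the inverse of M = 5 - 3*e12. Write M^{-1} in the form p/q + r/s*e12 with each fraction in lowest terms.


M = 5 - 3*e12, where e12^2 = -1.
Since M commutes with its reverse ~M = a - b*e12, M * ~M = a^2 - b^2*e12^2 = a^2 + b^2.
So M^{-1} = ~M / (a^2 + b^2) = (a - b*e12)/(a^2 + b^2).
a^2 + b^2 = 25 + 9 = 34
Scalar part = 5/34 = 5/34
Bivector coeff = 3/34 = 3/34
M^{-1} = 5/34 + 3/34*e12


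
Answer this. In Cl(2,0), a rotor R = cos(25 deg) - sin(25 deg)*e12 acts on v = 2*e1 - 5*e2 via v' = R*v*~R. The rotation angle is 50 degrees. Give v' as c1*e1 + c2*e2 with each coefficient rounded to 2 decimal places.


Rotor R = cos(25deg) - sin(25deg)*e12
Rotation angle theta = 2 * 25 = 50 degrees
v' = R*v*~R rotates v by theta.
cos(50deg) = 0.6428, sin(50deg) = 0.7660
v'_1 = 2*cos(50deg) - (-5)*sin(50deg)
= 2*0.6428 - (-5)*0.7660
= 5.12
v'_2 = 2*sin(50deg) + (-5)*cos(50deg)
= 2*0.7660 + (-5)*0.6428
= -1.68
v' = 5.12*e1 - 1.68*e2


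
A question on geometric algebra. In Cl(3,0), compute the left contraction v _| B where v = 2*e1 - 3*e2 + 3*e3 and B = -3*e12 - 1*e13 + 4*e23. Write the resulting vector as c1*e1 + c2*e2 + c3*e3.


Left contraction v _| B = <vB>_1 (grade-1 part of the geometric product vB).
Using e1_|e12 = e2, e2_|e12 = -e1, e1_|e13 = e3, e3_|e13 = -e1, e2_|e23 = e3, e3_|e23 = -e2:
e1 coeff: -v2*b12 - v3*b13 = -(-3)*(-3) - (3)*(-1) = -6
e2 coeff: v1*b12 - v3*b23 = (2)*(-3) - (3)*(4) = -18
e3 coeff: v1*b13 + v2*b23 = (2)*(-1) + (-3)*(4) = -14
v _| B = -6*e1 - 18*e2 - 14*e3


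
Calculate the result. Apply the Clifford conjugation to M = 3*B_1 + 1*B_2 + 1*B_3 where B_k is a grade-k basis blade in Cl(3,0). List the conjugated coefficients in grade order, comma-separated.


Clifford conjugate sign for grade k: (-1)^(k(k+1)/2)
Grade 1: (-1)^(1*2/2) = (-1)^1 = -1, coeff 3 -> -3
Grade 2: (-1)^(2*3/2) = (-1)^3 = -1, coeff 1 -> -1
Grade 3: (-1)^(3*4/2) = (-1)^6 = 1, coeff 1 -> 1
Conjugated coefficients: -3, -1, 1


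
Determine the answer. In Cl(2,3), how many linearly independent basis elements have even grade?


Even subalgebra dimension = 2^(n-1)
n = 2 + 3 = 5
2^(5 - 1) = 2^4 = 16
Verification: sum of C(5,k) for even k = 1 + 10 + 5 = 16
Result = 16


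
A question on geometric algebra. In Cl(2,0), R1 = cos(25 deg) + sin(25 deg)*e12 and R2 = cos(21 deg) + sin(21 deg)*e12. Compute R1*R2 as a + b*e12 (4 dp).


Same-plane rotors commute and their half-angles add:
R1*R2 = cos(a1 + a2) + sin(a1 + a2)*e12.
a1 + a2 = 25 + 21 = 46 deg
cos(46 deg) = 0.6947
sin(46 deg) = 0.7193
R1*R2 = 0.6947 + 0.7193*e12


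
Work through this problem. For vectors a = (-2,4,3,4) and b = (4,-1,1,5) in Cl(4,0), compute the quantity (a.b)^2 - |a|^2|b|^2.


a . b = (-2)*4 + 4*(-1) + 3*1 + 4*5
= -8 + (-4) + 3 + 20 = 11
|a|^2 = (-2)^2 + 4^2 + 3^2 + 4^2 = 45
|b|^2 = 4^2 + (-1)^2 + 1^2 + 5^2 = 43
(a.b)^2 = 11^2 = 121
|a|^2 * |b|^2 = 45 * 43 = 1935
Result = 121 - 1935 = -1814


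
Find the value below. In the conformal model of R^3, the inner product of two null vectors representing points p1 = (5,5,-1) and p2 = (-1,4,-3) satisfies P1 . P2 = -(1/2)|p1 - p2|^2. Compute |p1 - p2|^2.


p1 - p2 = (6, 1, 2)
|p1 - p2|^2 = 6^2 + 1^2 + 2^2
= 36 + 1 + 4
= 41


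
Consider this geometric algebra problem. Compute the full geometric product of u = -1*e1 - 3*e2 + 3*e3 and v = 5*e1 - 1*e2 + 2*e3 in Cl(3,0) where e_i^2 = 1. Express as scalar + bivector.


In Cl(3,0): e_i^2 = 1, e_ie_j = -e_je_i for i != j.
Scalar part = u . v = (-1)*5 + (-3)*(-1) + 3*2
= -5 + 3 + 6 = 4
e12 coeff = (-1)*(-1) - (-3)*5 = 1 - (-15) = 16
e13 coeff = (-1)*2 - 3*5 = -2 - 15 = -17
e23 coeff = (-3)*2 - 3*(-1) = -6 - (-3) = -3
uv = 4 + 16*e12 - 17*e13 - 3*e23


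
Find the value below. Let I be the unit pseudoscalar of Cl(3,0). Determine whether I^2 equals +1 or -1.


The pseudoscalar I = e1...e_n (product of all n generators) of Cl(p,q) satisfies I^2 = (-1)^(q + n(n-1)/2).
p = 3, q = 0, n = p + q = 3
n(n-1)/2 = 3 * 2 / 2 = 3
Exponent = q + n(n-1)/2 = 0 + 3 = 3
I^2 = (-1)^3 = -1


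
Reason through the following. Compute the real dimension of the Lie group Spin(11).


Spin(n) double-covers SO(n); both have Lie algebra so(n) of dimension n(n-1)/2.
n = 11
n(n-1) = 11 * 10 = 110
dim Spin(11) = 110/2 = 55


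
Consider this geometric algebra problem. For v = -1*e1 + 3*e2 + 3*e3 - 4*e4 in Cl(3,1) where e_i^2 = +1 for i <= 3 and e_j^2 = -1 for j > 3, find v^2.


v^2 = sum of c_i^2 * e_i^2
Positive signature terms (e_i^2 = +1): (-1)^2 + 3^2 + 3^2 = 19
Negative signature terms (e_j^2 = -1): (-4)^2 = 16
v^2 = 19 - 16 = 3


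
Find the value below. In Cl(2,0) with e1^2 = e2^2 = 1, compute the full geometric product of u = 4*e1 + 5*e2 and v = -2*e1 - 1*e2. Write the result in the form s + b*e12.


Expand: (4*e1 + 5*e2)(-2*e1 - 1*e2)
= 4*(-2)*e1e1 + 4*(-1)*e1e2 + 5*(-2)*e2e1 + 5*(-1)*e2e2
Using e1^2 = e2^2 = 1, e2e1 = -e1e2:
Scalar part s = 4*(-2) + 5*(-1) = -8 + (-5) = -13
Bivector part b = 4*(-1) - 5*(-2) = -4 - (-10) = 6
uv = -13 + 6*e12


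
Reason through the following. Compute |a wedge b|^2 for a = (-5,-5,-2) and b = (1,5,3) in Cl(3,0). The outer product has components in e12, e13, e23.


a wedge b = (a1*b2 - a2*b1)*e12 + (a1*b3 - a3*b1)*e13 + (a2*b3 - a3*b2)*e23
e12 coeff: (-5)*5 - (-5)*1 = -25 - (-5) = -20
e13 coeff: (-5)*3 - (-2)*1 = -15 - (-2) = -13
e23 coeff: (-5)*3 - (-2)*5 = -15 - (-10) = -5
|a wedge b|^2 = (-20)^2 + (-13)^2 + (-5)^2
= 400 + 169 + 25
= 594


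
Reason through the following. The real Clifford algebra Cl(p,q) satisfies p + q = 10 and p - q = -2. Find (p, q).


We need p + q = 10 and p - q = -2.
Adding: 2p = 10 + (-2) = 8, so p = 4.
Then q = 10 - 4 = 6.
(p, q) = (4, 6)


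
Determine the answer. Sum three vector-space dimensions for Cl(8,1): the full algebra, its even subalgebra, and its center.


n = 8 + 1 = 9
Total dim = 2^9 = 512
Even subalgebra dim = 2^8 = 256
n is odd, so center dim = 2
Sum = 512 + 256 + 2 = 770


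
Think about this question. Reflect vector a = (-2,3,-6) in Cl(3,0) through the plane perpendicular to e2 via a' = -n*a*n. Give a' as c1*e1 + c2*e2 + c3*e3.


Reflection formula: a' = -n*a*n, with n = e2 (unit vector, n^2 = 1).
For reflection through hyperplane perp to e2:
The component along e2 flips sign, others stay.
a = (-2, 3, -6)
a' = (-2, -3, -6)
a' = -2*e1 - 3*e2 - 6*e3


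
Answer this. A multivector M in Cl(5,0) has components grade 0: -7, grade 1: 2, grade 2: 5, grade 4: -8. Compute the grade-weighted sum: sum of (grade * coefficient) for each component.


Grade-weighted sum = sum of grade_k * coefficient_k
0*(-7) = 0
1*2 = 2
2*5 = 10
4*(-8) = -32
Total = 0 + 2 + 10 + (-32) = -20


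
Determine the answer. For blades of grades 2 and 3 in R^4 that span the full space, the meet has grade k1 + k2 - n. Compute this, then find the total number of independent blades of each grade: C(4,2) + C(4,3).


Meet grade = grade(A) + grade(B) - n
= 2 + 3 - 4 = 1
C(4,2) = 6
C(4,3) = 4
dim_A + dim_B = 6 + 4 = 10


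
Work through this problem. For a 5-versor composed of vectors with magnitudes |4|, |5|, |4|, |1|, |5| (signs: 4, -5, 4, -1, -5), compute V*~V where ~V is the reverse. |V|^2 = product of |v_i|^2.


Each vector v_i has |v_i|^2 = s_i^2
Squared scales: 4^2 = 16, (-5)^2 = 25, 4^2 = 16, (-1)^2 = 1, (-5)^2 = 25
|V|^2 = 16 * 25 * 16 * 1 * 25
= 160000


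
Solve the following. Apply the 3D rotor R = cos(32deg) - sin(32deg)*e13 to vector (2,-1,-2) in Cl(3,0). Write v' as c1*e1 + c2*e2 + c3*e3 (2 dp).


Rotor R = cos(32deg) - sin(32deg)*e13
Rotation angle theta = 2 * 32 = 64 degrees in the e13 plane (e1 -> e3).
The component perpendicular to the plane (e2) is invariant: v'_2 = v2 = -1.00
cos(64deg) = 0.4384, sin(64deg) = 0.8988
v'_1 = v1*cos(theta) - v3*sin(theta) = 2*0.4384 - (-2)*0.8988 = 2.67
v'_3 = v1*sin(theta) + v3*cos(theta) = 2*0.8988 + (-2)*0.4384 = 0.92
v' = 2.67*e1 - 1.00*e2 + 0.92*e3


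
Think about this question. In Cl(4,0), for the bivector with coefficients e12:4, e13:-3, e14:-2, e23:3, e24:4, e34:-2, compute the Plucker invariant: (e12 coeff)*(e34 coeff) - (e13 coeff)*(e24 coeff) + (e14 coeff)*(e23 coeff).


Plucker relation: af - be + cd
a*f = 4*(-2) = -8
b*e = (-3)*4 = -12
c*d = (-2)*3 = -6
af - be + cd = -8 - (-12) + (-6)
= -2


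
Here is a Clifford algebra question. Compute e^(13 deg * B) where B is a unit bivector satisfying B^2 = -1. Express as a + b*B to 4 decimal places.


For a unit bivector B with B^2 = -1, the exponential series gives
e^(theta*B) = cos(theta) + sin(theta)*B (the GA analogue of Euler's formula).
theta = 13 degrees = 0.226893 rad
cos(13 deg) = 0.9744
sin(13 deg) = 0.2250
exp(theta*B) = 0.9744 + 0.2250*B


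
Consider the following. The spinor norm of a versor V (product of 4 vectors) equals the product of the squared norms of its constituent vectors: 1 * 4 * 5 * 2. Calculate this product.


Spinor norm N(V) = |v1|^2 * |v2|^2 * ... * |v4|^2
= 1 * 4 * 5 * 2
Running product: 1, 4, 20, 40
N(V) = 40


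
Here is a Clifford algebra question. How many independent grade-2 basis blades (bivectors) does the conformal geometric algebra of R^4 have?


The conformal model of R^4 uses Cl(5,1) with m = 4 + 2 = 6 generators.
Number of grade-2 blades = C(m, 2) = C(6, 2)
= 6*5/2 = 15


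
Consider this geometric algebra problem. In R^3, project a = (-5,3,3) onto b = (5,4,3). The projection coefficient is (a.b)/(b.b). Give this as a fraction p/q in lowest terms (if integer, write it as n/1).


Projection coefficient = (a . b) / (b . b)
a . b = (-5)*5 + 3*4 + 3*3
= -25 + 12 + 9 = -4
b . b = 5^2 + 4^2 + 3^2
= 25 + 16 + 9 = 50
Coefficient = -4/50
In lowest terms: -2/25


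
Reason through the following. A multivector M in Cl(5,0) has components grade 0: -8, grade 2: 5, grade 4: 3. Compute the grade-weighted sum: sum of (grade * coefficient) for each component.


Grade-weighted sum = sum of grade_k * coefficient_k
0*(-8) = 0
2*5 = 10
4*3 = 12
Total = 0 + 10 + 12 = 22


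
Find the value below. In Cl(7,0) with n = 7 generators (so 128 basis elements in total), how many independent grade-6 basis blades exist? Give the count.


Number of grade-k basis blades in Cl(p,q) with n = p + q is C(n, k).
n = 7 + 0 = 7
C(7, 6) = 7! / (6! * 1!)
= 5040 / (720 * 1)
= 7


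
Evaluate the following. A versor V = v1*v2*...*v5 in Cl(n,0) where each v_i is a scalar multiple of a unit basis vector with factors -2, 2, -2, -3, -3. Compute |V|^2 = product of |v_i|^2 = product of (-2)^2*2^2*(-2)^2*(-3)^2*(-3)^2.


Each vector v_i has |v_i|^2 = s_i^2
Squared scales: (-2)^2 = 4, 2^2 = 4, (-2)^2 = 4, (-3)^2 = 9, (-3)^2 = 9
|V|^2 = 4 * 4 * 4 * 9 * 9
= 5184


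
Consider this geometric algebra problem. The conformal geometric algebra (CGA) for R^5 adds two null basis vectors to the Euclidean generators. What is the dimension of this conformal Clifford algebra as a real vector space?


The conformal model of R^5 uses Cl(6,1): the 5 Euclidean generators plus two extra orthogonal generators e+ (e+^2 = +1) and e- (e-^2 = -1), from which the null vectors e0, einf are built.
Number of generators m = 5 + 2 = 7.
dim Cl(p,q) = 2^m = 2^7 = 128


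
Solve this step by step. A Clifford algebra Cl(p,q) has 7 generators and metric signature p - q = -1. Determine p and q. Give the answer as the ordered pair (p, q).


We need p + q = 7 and p - q = -1.
Adding: 2p = 7 + (-1) = 6, so p = 3.
Then q = 7 - 3 = 4.
(p, q) = (3, 4)


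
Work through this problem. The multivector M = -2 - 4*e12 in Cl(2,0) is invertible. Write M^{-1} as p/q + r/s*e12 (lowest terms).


M = -2 - 4*e12, where e12^2 = -1.
Since M commutes with its reverse ~M = a - b*e12, M * ~M = a^2 - b^2*e12^2 = a^2 + b^2.
So M^{-1} = ~M / (a^2 + b^2) = (a - b*e12)/(a^2 + b^2).
a^2 + b^2 = 4 + 16 = 20
Scalar part = -2/20 = -1/10
Bivector coeff = 4/20 = 1/5
M^{-1} = -1/10 + 1/5*e12


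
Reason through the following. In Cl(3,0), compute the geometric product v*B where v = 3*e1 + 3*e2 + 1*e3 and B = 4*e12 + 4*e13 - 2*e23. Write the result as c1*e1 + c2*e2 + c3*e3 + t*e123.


vB has grade-1 (vector) and grade-3 (trivector) parts: vB = (v _| B) + (v ^ B).
Vector part <vB>_1:
  e1: -v2*b12 - v3*b13 = -(3)*(4) - (1)*(4) = -16
  e2: v1*b12 - v3*b23 = (3)*(4) - (1)*(-2) = 14
  e3: v1*b13 + v2*b23 = (3)*(4) + (3)*(-2) = 6
Trivector part <vB>_3:
  e123: v1*b23 - v2*b13 + v3*b12 = (3)*(-2) - (3)*(4) + (1)*(4) = -14
vB = -16*e1 + 14*e2 + 6*e3 - 14*e123


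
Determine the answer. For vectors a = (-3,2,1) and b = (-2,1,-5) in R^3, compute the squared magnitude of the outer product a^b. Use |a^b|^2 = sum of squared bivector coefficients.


a wedge b = (a1*b2 - a2*b1)*e12 + (a1*b3 - a3*b1)*e13 + (a2*b3 - a3*b2)*e23
e12 coeff: (-3)*1 - 2*(-2) = -3 - (-4) = 1
e13 coeff: (-3)*(-5) - 1*(-2) = 15 - (-2) = 17
e23 coeff: 2*(-5) - 1*1 = -10 - 1 = -11
|a wedge b|^2 = 1^2 + 17^2 + (-11)^2
= 1 + 289 + 121
= 411


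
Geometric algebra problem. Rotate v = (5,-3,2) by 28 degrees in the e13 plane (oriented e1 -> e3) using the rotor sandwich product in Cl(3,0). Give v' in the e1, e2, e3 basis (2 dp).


Rotor R = cos(14deg) - sin(14deg)*e13
Rotation angle theta = 2 * 14 = 28 degrees in the e13 plane (e1 -> e3).
The component perpendicular to the plane (e2) is invariant: v'_2 = v2 = -3.00
cos(28deg) = 0.8829, sin(28deg) = 0.4695
v'_1 = v1*cos(theta) - v3*sin(theta) = 5*0.8829 - 2*0.4695 = 3.48
v'_3 = v1*sin(theta) + v3*cos(theta) = 5*0.4695 + 2*0.8829 = 4.11
v' = 3.48*e1 - 3.00*e2 + 4.11*e3


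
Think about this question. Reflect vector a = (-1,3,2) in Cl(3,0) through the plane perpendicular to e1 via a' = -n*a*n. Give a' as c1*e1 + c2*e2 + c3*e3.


Reflection formula: a' = -n*a*n, with n = e1 (unit vector, n^2 = 1).
For reflection through hyperplane perp to e1:
The component along e1 flips sign, others stay.
a = (-1, 3, 2)
a' = (1, 3, 2)
a' = 1*e1 + 3*e2 + 2*e3


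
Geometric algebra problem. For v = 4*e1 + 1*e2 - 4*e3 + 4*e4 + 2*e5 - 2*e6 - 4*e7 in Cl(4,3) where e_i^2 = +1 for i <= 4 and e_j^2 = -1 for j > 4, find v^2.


v^2 = sum of c_i^2 * e_i^2
Positive signature terms (e_i^2 = +1): 4^2 + 1^2 + (-4)^2 + 4^2 = 49
Negative signature terms (e_j^2 = -1): 2^2 + (-2)^2 + (-4)^2 = 24
v^2 = 49 - 24 = 25


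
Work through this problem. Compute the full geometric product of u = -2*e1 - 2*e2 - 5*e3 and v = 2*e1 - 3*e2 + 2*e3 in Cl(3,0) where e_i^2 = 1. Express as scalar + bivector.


In Cl(3,0): e_i^2 = 1, e_ie_j = -e_je_i for i != j.
Scalar part = u . v = (-2)*2 + (-2)*(-3) + (-5)*2
= -4 + 6 + (-10) = -8
e12 coeff = (-2)*(-3) - (-2)*2 = 6 - (-4) = 10
e13 coeff = (-2)*2 - (-5)*2 = -4 - (-10) = 6
e23 coeff = (-2)*2 - (-5)*(-3) = -4 - 15 = -19
uv = -8 + 10*e12 + 6*e13 - 19*e23


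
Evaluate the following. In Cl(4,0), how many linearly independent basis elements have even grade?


Even subalgebra dimension = 2^(n-1)
n = 4 + 0 = 4
2^(4 - 1) = 2^3 = 8
Verification: sum of C(4,k) for even k = 1 + 6 + 1 = 8
Result = 8


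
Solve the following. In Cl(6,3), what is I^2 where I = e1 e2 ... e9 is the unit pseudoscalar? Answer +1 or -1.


The pseudoscalar I = e1...e_n (product of all n generators) of Cl(p,q) satisfies I^2 = (-1)^(q + n(n-1)/2).
p = 6, q = 3, n = p + q = 9
n(n-1)/2 = 9 * 8 / 2 = 36
Exponent = q + n(n-1)/2 = 3 + 36 = 39
I^2 = (-1)^39 = -1


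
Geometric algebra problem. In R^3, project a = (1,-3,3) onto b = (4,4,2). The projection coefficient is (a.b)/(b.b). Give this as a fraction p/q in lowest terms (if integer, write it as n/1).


Projection coefficient = (a . b) / (b . b)
a . b = 1*4 + (-3)*4 + 3*2
= 4 + (-12) + 6 = -2
b . b = 4^2 + 4^2 + 2^2
= 16 + 16 + 4 = 36
Coefficient = -2/36
In lowest terms: -1/18


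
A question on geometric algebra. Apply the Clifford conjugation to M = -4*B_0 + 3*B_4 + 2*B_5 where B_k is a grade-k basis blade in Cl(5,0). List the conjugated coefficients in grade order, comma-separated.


Clifford conjugate sign for grade k: (-1)^(k(k+1)/2)
Grade 0: (-1)^(0*1/2) = (-1)^0 = 1, coeff -4 -> -4
Grade 4: (-1)^(4*5/2) = (-1)^10 = 1, coeff 3 -> 3
Grade 5: (-1)^(5*6/2) = (-1)^15 = -1, coeff 2 -> -2
Conjugated coefficients: -4, 3, -2


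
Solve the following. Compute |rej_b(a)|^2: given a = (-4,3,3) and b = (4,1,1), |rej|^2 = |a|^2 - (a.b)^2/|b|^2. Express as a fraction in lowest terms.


|a|^2 = (-4)^2 + 3^2 + 3^2 = 34
|b|^2 = 4^2 + 1^2 + 1^2 = 18
a . b = (-4)*4 + 3*1 + 3*1 = -10
(a.b)^2 = (-10)^2 = 100
|rej|^2 = 34 - 100/18
= (612 - 100)/18
= 512/18
In lowest terms: 256/9


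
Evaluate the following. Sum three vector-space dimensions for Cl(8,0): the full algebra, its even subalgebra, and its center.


n = 8 + 0 = 8
Total dim = 2^8 = 256
Even subalgebra dim = 2^7 = 128
n is even, so center dim = 1
Sum = 256 + 128 + 1 = 385


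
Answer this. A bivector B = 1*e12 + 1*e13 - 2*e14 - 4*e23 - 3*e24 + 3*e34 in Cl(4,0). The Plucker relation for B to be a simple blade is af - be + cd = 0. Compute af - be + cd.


Plucker relation: af - be + cd
a*f = 1*3 = 3
b*e = 1*(-3) = -3
c*d = (-2)*(-4) = 8
af - be + cd = 3 - (-3) + 8
= 14


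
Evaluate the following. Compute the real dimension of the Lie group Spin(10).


Spin(n) double-covers SO(n); both have Lie algebra so(n) of dimension n(n-1)/2.
n = 10
n(n-1) = 10 * 9 = 90
dim Spin(10) = 90/2 = 45


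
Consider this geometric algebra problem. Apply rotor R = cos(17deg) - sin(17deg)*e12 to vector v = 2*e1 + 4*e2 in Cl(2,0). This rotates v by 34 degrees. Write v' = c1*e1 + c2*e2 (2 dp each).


Rotor R = cos(17deg) - sin(17deg)*e12
Rotation angle theta = 2 * 17 = 34 degrees
v' = R*v*~R rotates v by theta.
cos(34deg) = 0.8290, sin(34deg) = 0.5592
v'_1 = 2*cos(34deg) - 4*sin(34deg)
= 2*0.8290 - 4*0.5592
= -0.58
v'_2 = 2*sin(34deg) + 4*cos(34deg)
= 2*0.5592 + 4*0.8290
= 4.43
v' = -0.58*e1 + 4.43*e2


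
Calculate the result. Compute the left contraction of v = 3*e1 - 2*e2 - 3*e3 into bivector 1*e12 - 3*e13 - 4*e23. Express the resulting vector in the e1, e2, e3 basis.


Left contraction v _| B = <vB>_1 (grade-1 part of the geometric product vB).
Using e1_|e12 = e2, e2_|e12 = -e1, e1_|e13 = e3, e3_|e13 = -e1, e2_|e23 = e3, e3_|e23 = -e2:
e1 coeff: -v2*b12 - v3*b13 = -(-2)*(1) - (-3)*(-3) = -7
e2 coeff: v1*b12 - v3*b23 = (3)*(1) - (-3)*(-4) = -9
e3 coeff: v1*b13 + v2*b23 = (3)*(-3) + (-2)*(-4) = -1
v _| B = -7*e1 - 9*e2 - 1*e3


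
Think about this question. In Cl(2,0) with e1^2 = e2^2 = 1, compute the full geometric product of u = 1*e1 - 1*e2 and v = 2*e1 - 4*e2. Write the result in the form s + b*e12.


Expand: (1*e1 - 1*e2)(2*e1 - 4*e2)
= 1*2*e1e1 + 1*(-4)*e1e2 + (-1)*2*e2e1 + (-1)*(-4)*e2e2
Using e1^2 = e2^2 = 1, e2e1 = -e1e2:
Scalar part s = 1*2 + (-1)*(-4) = 2 + 4 = 6
Bivector part b = 1*(-4) - (-1)*2 = -4 - (-2) = -2
uv = 6 - 2*e12


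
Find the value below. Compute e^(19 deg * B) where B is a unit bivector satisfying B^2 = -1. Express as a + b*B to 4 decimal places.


For a unit bivector B with B^2 = -1, the exponential series gives
e^(theta*B) = cos(theta) + sin(theta)*B (the GA analogue of Euler's formula).
theta = 19 degrees = 0.331613 rad
cos(19 deg) = 0.9455
sin(19 deg) = 0.3256
exp(theta*B) = 0.9455 + 0.3256*B


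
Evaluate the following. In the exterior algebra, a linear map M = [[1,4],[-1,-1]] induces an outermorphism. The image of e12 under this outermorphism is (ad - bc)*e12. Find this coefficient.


The outermorphism of a linear map f sends e1^e2 to f(e1)^f(e2).
f(e1) = 1*e1 - 1*e2
f(e2) = 4*e1 - 1*e2
f(e1) ^ f(e2) = (1*e1 - 1*e2) ^ (4*e1 - 1*e2)
= 1*(-1)*e12 + (-1)*4*e21
= (-1 - (-4))*e12
= 3*e12
Coefficient = 3


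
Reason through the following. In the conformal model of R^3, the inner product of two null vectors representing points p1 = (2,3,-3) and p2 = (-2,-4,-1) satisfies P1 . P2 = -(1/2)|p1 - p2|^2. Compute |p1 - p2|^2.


p1 - p2 = (4, 7, -2)
|p1 - p2|^2 = 4^2 + 7^2 + (-2)^2
= 16 + 49 + 4
= 69


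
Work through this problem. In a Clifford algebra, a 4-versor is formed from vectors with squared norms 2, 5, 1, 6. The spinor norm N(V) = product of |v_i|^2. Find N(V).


Spinor norm N(V) = |v1|^2 * |v2|^2 * ... * |v4|^2
= 2 * 5 * 1 * 6
Running product: 2, 10, 10, 60
N(V) = 60


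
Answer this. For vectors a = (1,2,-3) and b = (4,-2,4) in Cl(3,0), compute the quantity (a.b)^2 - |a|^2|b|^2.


a . b = 1*4 + 2*(-2) + (-3)*4
= 4 + (-4) + (-12) = -12
|a|^2 = 1^2 + 2^2 + (-3)^2 = 14
|b|^2 = 4^2 + (-2)^2 + 4^2 = 36
(a.b)^2 = (-12)^2 = 144
|a|^2 * |b|^2 = 14 * 36 = 504
Result = 144 - 504 = -360


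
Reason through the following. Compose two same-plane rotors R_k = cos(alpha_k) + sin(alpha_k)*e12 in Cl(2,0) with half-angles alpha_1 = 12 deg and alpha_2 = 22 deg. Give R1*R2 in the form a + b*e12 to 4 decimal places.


Same-plane rotors commute and their half-angles add:
R1*R2 = cos(a1 + a2) + sin(a1 + a2)*e12.
a1 + a2 = 12 + 22 = 34 deg
cos(34 deg) = 0.8290
sin(34 deg) = 0.5592
R1*R2 = 0.8290 + 0.5592*e12


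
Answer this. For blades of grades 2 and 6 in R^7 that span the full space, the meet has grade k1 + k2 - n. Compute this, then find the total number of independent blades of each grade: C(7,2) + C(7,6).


Meet grade = grade(A) + grade(B) - n
= 2 + 6 - 7 = 1
C(7,2) = 21
C(7,6) = 7
dim_A + dim_B = 21 + 7 = 28


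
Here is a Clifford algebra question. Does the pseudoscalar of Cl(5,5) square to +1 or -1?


The pseudoscalar I = e1...e_n (product of all n generators) of Cl(p,q) satisfies I^2 = (-1)^(q + n(n-1)/2).
p = 5, q = 5, n = p + q = 10
n(n-1)/2 = 10 * 9 / 2 = 45
Exponent = q + n(n-1)/2 = 5 + 45 = 50
I^2 = (-1)^50 = +1


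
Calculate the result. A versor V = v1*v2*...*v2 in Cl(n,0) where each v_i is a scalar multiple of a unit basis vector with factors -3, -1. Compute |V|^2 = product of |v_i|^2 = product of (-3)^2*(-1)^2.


Each vector v_i has |v_i|^2 = s_i^2
Squared scales: (-3)^2 = 9, (-1)^2 = 1
|V|^2 = 9 * 1
= 9


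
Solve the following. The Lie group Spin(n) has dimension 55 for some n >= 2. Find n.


dim Spin(n) = dim so(n) = n(n-1)/2.
Solve n(n-1)/2 = 55, i.e. n^2 - n - 110 = 0.
Discriminant = 1 + 8*55 = 441
n = (1 + sqrt(441))/2 = (1 + 21)/2 = 11


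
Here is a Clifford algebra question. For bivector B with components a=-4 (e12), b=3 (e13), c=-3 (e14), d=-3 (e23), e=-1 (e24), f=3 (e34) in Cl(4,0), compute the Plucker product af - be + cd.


Plucker relation: af - be + cd
a*f = (-4)*3 = -12
b*e = 3*(-1) = -3
c*d = (-3)*(-3) = 9
af - be + cd = -12 - (-3) + 9
= 0


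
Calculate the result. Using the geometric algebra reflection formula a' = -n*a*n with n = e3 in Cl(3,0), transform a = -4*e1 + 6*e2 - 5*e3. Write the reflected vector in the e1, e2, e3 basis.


Reflection formula: a' = -n*a*n, with n = e3 (unit vector, n^2 = 1).
For reflection through hyperplane perp to e3:
The component along e3 flips sign, others stay.
a = (-4, 6, -5)
a' = (-4, 6, 5)
a' = -4*e1 + 6*e2 + 5*e3


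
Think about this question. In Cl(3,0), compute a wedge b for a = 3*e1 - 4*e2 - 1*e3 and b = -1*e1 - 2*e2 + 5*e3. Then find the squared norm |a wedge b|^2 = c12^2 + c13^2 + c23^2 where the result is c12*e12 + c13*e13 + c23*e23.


a wedge b = (a1*b2 - a2*b1)*e12 + (a1*b3 - a3*b1)*e13 + (a2*b3 - a3*b2)*e23
e12 coeff: 3*(-2) - (-4)*(-1) = -6 - 4 = -10
e13 coeff: 3*5 - (-1)*(-1) = 15 - 1 = 14
e23 coeff: (-4)*5 - (-1)*(-2) = -20 - 2 = -22
|a wedge b|^2 = (-10)^2 + 14^2 + (-22)^2
= 100 + 196 + 484
= 780


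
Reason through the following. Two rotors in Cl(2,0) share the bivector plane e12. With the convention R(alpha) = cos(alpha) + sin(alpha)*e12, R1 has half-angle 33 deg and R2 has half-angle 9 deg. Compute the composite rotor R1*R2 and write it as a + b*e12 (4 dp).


Same-plane rotors commute and their half-angles add:
R1*R2 = cos(a1 + a2) + sin(a1 + a2)*e12.
a1 + a2 = 33 + 9 = 42 deg
cos(42 deg) = 0.7431
sin(42 deg) = 0.6691
R1*R2 = 0.7431 + 0.6691*e12


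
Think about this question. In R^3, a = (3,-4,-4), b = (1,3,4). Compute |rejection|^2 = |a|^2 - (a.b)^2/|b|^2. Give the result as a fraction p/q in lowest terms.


|a|^2 = 3^2 + (-4)^2 + (-4)^2 = 41
|b|^2 = 1^2 + 3^2 + 4^2 = 26
a . b = 3*1 + (-4)*3 + (-4)*4 = -25
(a.b)^2 = (-25)^2 = 625
|rej|^2 = 41 - 625/26
= (1066 - 625)/26
= 441/26
In lowest terms: 441/26


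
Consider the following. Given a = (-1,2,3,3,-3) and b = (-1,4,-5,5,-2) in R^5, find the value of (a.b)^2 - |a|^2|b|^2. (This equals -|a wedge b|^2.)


a . b = (-1)*(-1) + 2*4 + 3*(-5) + 3*5 + (-3)*(-2)
= 1 + 8 + (-15) + 15 + 6 = 15
|a|^2 = (-1)^2 + 2^2 + 3^2 + 3^2 + (-3)^2 = 32
|b|^2 = (-1)^2 + 4^2 + (-5)^2 + 5^2 + (-2)^2 = 71
(a.b)^2 = 15^2 = 225
|a|^2 * |b|^2 = 32 * 71 = 2272
Result = 225 - 2272 = -2047


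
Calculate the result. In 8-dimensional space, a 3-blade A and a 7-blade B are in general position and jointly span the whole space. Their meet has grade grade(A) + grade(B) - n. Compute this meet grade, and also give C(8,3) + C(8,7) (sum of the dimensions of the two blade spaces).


Meet grade = grade(A) + grade(B) - n
= 3 + 7 - 8 = 2
C(8,3) = 56
C(8,7) = 8
dim_A + dim_B = 56 + 8 = 64


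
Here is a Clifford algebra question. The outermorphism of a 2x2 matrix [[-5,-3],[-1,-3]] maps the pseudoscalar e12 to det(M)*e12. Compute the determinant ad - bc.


The outermorphism of a linear map f sends e1^e2 to f(e1)^f(e2).
f(e1) = -5*e1 - 1*e2
f(e2) = -3*e1 - 3*e2
f(e1) ^ f(e2) = (-5*e1 - 1*e2) ^ (-3*e1 - 3*e2)
= (-5)*(-3)*e12 + (-1)*(-3)*e21
= (15 - 3)*e12
= 12*e12
Coefficient = 12
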